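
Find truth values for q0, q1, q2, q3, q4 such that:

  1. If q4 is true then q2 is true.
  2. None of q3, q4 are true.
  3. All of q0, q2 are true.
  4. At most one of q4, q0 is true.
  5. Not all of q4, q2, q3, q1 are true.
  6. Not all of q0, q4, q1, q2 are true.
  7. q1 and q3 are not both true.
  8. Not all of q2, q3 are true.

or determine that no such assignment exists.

q0: True, q1: False, q2: True, q3: False, q4: False

  (1) q4=F ⇒ q2: vacuous ✓
  (2) {q3, q4}: 0 true — none ✓
  (3) {q0, q2}: all 2 true ✓
  (4) {q4, q0}: 1 true — at most one ✓
  (5) {q4, q2, q3, q1}: 1/4 true — not all ✓
  (6) {q0, q4, q1, q2}: 2/4 true — not all ✓
  (7) q1=F, q3=F — not both ✓
  (8) {q2, q3}: 1/2 true — not all ✓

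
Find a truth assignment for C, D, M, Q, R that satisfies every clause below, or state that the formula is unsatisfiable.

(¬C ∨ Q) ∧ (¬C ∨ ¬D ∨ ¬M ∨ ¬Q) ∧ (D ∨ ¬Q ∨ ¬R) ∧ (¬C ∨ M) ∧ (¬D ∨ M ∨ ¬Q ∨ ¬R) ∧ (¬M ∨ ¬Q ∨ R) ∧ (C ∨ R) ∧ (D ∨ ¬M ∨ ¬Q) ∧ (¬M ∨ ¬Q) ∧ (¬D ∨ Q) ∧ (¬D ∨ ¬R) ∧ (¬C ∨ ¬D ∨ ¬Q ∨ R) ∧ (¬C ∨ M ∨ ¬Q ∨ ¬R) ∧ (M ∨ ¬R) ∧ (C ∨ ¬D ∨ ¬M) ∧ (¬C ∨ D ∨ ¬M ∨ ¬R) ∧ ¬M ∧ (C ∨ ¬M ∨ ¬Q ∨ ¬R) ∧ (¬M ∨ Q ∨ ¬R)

UNSATISFIABLE

Case M = True:
  Clause (¬M) is falsified — contradiction.
Case M = False:
  (¬C ∨ M) forces C = False.
  (C ∨ R) forces R = True.
  Clause (M ∨ ¬R) is falsified — contradiction.
Both cases fail, so the formula is unsatisfiable.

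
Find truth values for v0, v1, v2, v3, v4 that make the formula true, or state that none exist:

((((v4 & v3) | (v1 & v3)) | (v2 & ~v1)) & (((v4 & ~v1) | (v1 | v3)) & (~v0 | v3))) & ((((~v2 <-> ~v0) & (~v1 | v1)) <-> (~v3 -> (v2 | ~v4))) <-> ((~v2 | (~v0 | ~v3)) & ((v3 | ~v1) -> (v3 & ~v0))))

v0: False, v1: True, v2: False, v3: True, v4: True

  (((v4 & v3) | (v1 & v3)) | (v2 & ~v1)) & (((v4 & ~v1) | (v1 | v3)) & (~v0 | v3)) = True
    ((v4 & v3) | (v1 & v3)) | (v2 & ~v1) = True
      (v4 & v3) | (v1 & v3) = True
        v4 & v3 = True
        v1 & v3 = True
      v2 & ~v1 = False
        ~v1 = False
    ((v4 & ~v1) | (v1 | v3)) & (~v0 | v3) = True
      (v4 & ~v1) | (v1 | v3) = True
        v4 & ~v1 = False
          ~v1 = False
        v1 | v3 = True
      ~v0 | v3 = True
        ~v0 = True
  (((~v2 <-> ~v0) & (~v1 | v1)) <-> (~v3 -> (v2 | ~v4))) <-> ((~v2 | (~v0 | ~v3)) & ((v3 | ~v1) -> (v3 & ~v0))) = True
    ((~v2 <-> ~v0) & (~v1 | v1)) <-> (~v3 -> (v2 | ~v4)) = True
      (~v2 <-> ~v0) & (~v1 | v1) = True
        ~v2 <-> ~v0 = True
          ~v2 = True
          ~v0 = True
        ~v1 | v1 = True
          ~v1 = False
      ~v3 -> (v2 | ~v4) = True
        ~v3 = False
        v2 | ~v4 = False
          ~v4 = False
    (~v2 | (~v0 | ~v3)) & ((v3 | ~v1) -> (v3 & ~v0)) = True
      ~v2 | (~v0 | ~v3) = True
        ~v2 = True
        ~v0 | ~v3 = True
          ~v0 = True
          ~v3 = False
      (v3 | ~v1) -> (v3 & ~v0) = True
        v3 | ~v1 = True
          ~v1 = False
        v3 & ~v0 = True
          ~v0 = True
Both conjuncts True, so the formula holds.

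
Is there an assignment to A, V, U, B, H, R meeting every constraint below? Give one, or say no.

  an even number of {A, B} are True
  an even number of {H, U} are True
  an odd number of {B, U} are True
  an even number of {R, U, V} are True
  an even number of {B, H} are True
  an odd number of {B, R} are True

Adding constraints 2, 3, 5 mod 2: every variable appears an even number of times on the left, so the left side is 0.
But the right sides sum to 1 (mod 2). 0 ≠ 1 — the system is inconsistent.

Unsatisfiable — no assignment works.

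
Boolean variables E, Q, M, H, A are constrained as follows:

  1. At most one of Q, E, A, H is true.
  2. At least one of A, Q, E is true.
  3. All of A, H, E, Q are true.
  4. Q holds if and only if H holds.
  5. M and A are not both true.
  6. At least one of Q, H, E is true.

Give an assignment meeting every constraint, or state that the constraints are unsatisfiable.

No satisfying assignment exists.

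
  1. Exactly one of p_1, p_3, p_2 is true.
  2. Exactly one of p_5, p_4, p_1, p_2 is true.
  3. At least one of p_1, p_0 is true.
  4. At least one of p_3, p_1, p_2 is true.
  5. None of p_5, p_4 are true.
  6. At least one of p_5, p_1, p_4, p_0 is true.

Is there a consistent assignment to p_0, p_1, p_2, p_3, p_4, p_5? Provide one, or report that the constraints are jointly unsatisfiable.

p_0=T, p_1=F, p_2=T, p_3=F, p_4=F, p_5=F

  (1) {p_1, p_3, p_2}: 1 true — exactly one ✓
  (2) {p_5, p_4, p_1, p_2}: 1 true — exactly one ✓
  (3) {p_1, p_0}: 1 true — at least one ✓
  (4) {p_3, p_1, p_2}: 1 true — at least one ✓
  (5) {p_5, p_4}: 0 true — none ✓
  (6) {p_5, p_1, p_4, p_0}: 1 true — at least one ✓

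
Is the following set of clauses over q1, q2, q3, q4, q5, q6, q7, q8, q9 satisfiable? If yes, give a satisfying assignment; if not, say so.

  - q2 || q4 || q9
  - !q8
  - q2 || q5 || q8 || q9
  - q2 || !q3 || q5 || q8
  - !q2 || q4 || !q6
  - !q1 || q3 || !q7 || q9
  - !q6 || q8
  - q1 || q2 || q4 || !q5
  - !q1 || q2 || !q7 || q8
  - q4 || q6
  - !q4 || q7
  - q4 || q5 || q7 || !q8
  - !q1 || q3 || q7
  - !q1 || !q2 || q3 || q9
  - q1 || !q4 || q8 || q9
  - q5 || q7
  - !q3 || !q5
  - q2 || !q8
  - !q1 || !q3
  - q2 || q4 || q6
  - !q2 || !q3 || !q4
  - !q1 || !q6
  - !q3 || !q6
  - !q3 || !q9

q1=T; q2=T; q3=F; q4=T; q5=T; q6=F; q7=T; q8=F; q9=T

Unit clause (!q8) forces q8 = False.
In (!q6 || q8) only !q6 is left, so q6 = False.
In (q4 || q6) only q4 is left, so q4 = True.
In (!q4 || q7) only q7 is left, so q7 = True.
Set q1 = True.
  then (!q1 || q2 || !q7 || q8) forces q2 = True.
  then (!q1 || !q3) forces q3 = False.
  then (!q1 || q3 || !q7 || q9) forces q9 = True.
Set q5 = True.
All clauses satisfied.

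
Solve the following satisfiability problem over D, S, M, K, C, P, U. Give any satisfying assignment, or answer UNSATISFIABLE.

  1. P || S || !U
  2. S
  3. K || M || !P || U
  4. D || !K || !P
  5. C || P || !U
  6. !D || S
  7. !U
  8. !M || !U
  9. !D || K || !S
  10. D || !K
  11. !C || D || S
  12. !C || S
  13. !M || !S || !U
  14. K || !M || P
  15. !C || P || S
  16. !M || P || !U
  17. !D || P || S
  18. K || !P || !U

Unit clause (S) forces S = True.
Unit clause (!U) forces U = False.
Set D = False.
  then (D || !K) forces K = False.
Set M = True.
  then (K || !M || P) forces P = True.
Set C = True.
All clauses satisfied.

D = False; S = True; M = True; K = False; C = True; P = True; U = False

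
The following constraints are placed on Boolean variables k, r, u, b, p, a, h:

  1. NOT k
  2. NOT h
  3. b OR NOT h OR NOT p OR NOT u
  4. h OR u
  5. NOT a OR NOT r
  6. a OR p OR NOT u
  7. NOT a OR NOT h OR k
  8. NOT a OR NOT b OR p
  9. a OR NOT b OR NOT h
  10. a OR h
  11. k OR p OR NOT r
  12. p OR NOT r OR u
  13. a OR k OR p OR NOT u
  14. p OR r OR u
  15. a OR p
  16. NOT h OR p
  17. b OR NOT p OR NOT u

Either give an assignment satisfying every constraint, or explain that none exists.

Unit clause (NOT k) forces k = False.
Unit clause (NOT h) forces h = False.
In (h OR u) only u is left, so u = True.
In (a OR h) only a is left, so a = True.
In (NOT a OR NOT r) only NOT r is left, so r = False.
Set b = False.
  then (b OR NOT p OR NOT u) forces p = False.
All clauses satisfied.

k = False, r = False, u = True, b = False, p = False, a = True, h = False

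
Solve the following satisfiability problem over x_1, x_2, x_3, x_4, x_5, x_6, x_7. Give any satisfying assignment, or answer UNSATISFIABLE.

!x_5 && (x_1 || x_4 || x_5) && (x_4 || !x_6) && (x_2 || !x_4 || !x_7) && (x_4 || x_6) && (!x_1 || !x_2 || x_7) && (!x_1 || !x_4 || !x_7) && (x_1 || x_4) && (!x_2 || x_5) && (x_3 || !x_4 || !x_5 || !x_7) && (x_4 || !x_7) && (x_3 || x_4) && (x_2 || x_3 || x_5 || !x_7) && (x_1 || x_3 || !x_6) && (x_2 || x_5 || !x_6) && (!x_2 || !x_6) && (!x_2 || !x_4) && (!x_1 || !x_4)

x_1 = False, x_2 = False, x_3 = False, x_4 = True, x_5 = False, x_6 = False, x_7 = False

Unit clause (!x_5) forces x_5 = False.
In (!x_2 || x_5) only !x_2 is left, so x_2 = False.
In (x_2 || x_5 || !x_6) only !x_6 is left, so x_6 = False.
In (x_4 || x_6) only x_4 is left, so x_4 = True.
In (!x_1 || !x_4) only !x_1 is left, so x_1 = False.
In (x_2 || !x_4 || !x_7) only !x_7 is left, so x_7 = False.
Set x_3 = False.
All clauses satisfied.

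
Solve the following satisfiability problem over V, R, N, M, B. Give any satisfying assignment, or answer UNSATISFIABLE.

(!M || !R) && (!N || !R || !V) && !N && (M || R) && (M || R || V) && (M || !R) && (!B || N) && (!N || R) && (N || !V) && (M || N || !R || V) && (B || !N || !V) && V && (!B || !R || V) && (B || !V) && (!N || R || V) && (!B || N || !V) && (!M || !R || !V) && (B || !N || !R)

Unsatisfiable

Case V = True:
  (!N) forces N = False.
  Clause (N || !V) is falsified — contradiction.
Case V = False:
  Clause (V) is falsified — contradiction.
Both cases fail, so the formula is unsatisfiable.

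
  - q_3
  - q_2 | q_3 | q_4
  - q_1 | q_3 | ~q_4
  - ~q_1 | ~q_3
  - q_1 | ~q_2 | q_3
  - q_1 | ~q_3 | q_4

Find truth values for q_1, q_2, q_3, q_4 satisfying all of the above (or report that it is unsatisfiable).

q_1 = False; q_2 = False; q_3 = True; q_4 = True

Unit clause (q_3) forces q_3 = True.
In (~q_1 | ~q_3) only ~q_1 is left, so q_1 = False.
In (q_1 | ~q_3 | q_4) only q_4 is left, so q_4 = True.
Set q_2 = False.
Check each clause:
  (q_3): q_3 holds.
  (q_2 | q_3 | q_4): q_3 holds.
  (q_1 | q_3 | ~q_4): q_3 holds.
  (~q_1 | ~q_3): ~q_1 holds.
  (q_1 | ~q_2 | q_3): ~q_2 holds.
  (q_1 | ~q_3 | q_4): q_4 holds.
All clauses satisfied.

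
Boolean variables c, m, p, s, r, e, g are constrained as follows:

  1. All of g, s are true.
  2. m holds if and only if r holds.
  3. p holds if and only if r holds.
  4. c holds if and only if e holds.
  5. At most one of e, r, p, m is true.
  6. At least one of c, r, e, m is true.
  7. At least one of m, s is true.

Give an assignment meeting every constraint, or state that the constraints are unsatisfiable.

c = True, m = False, p = False, s = True, r = False, e = True, g = True

  (1) {g, s}: all 2 true ✓
  (2) m=F, r=F — same ✓
  (3) p=F, r=F — same ✓
  (4) c=T, e=T — same ✓
  (5) {e, r, p, m}: 1 true — at most one ✓
  (6) {c, r, e, m}: 2 true — at least one ✓
  (7) {m, s}: 1 true — at least one ✓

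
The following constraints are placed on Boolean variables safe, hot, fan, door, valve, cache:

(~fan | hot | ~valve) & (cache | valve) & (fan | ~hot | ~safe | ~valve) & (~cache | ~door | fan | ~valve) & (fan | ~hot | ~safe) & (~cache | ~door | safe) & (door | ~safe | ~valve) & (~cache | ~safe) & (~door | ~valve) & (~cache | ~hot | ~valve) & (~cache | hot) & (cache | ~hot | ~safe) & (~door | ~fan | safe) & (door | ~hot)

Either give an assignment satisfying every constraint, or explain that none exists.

Try safe = True:
  (~cache | ~safe) forces cache = False.
  (cache | valve) forces valve = True.
  (door | ~safe | ~valve) forces door = True.
  clause (~door | ~valve) is falsified — backtrack.
So safe = False.
Set hot = False.
  then (~cache | hot) forces cache = False.
  then (cache | valve) forces valve = True.
  then (~door | ~valve) forces door = False.
  then (~fan | hot | ~valve) forces fan = False.
All clauses satisfied.

safe = False, hot = False, fan = False, door = False, valve = True, cache = False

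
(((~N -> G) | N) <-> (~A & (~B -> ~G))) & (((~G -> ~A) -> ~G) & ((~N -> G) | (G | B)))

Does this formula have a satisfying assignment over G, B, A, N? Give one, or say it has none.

G = False, B = True, A = False, N = True

  ((~N -> G) | N) <-> (~A & (~B -> ~G)) = True
    (~N -> G) | N = True
      ~N -> G = True
        ~N = False
    ~A & (~B -> ~G) = True
      ~A = True
      ~B -> ~G = True
        ~B = False
        ~G = True
  ((~G -> ~A) -> ~G) & ((~N -> G) | (G | B)) = True
    (~G -> ~A) -> ~G = True
      ~G -> ~A = True
        ~G = True
        ~A = True
      ~G = True
    (~N -> G) | (G | B) = True
      ~N -> G = True
        ~N = False
      G | B = True
Both conjuncts True, so the formula holds.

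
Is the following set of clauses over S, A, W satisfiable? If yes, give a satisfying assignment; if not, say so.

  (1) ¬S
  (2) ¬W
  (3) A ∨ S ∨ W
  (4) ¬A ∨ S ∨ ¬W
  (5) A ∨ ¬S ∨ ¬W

S: False, A: True, W: False

Unit clause (¬S) forces S = False.
Unit clause (¬W) forces W = False.
In (A ∨ S ∨ W) only A is left, so A = True.
Check each clause:
  (¬S): ¬S holds.
  (¬W): ¬W holds.
  (A ∨ S ∨ W): A holds.
  (¬A ∨ S ∨ ¬W): ¬W holds.
  (A ∨ ¬S ∨ ¬W): A holds.
All clauses satisfied.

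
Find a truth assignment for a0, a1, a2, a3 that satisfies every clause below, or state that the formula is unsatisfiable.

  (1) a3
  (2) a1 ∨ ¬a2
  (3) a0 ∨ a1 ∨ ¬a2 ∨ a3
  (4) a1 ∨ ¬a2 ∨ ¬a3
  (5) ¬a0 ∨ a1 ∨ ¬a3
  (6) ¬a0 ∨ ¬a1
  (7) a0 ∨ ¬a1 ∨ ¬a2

a0: False, a1: False, a2: False, a3: True

Unit clause (a3) forces a3 = True.
Try a0 = True:
  (¬a0 ∨ a1 ∨ ¬a3) forces a1 = True.
  clause (¬a0 ∨ ¬a1) is falsified — backtrack.
So a0 = False.
Set a1 = False.
  then (a1 ∨ ¬a2) forces a2 = False.
All clauses satisfied.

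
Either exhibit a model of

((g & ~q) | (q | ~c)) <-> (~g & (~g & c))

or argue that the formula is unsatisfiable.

q=T; c=T; g=F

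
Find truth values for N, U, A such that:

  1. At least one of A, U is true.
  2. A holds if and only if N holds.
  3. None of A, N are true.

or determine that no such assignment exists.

N = False, U = True, A = False

  (1) {A, U}: 1 true — at least one ✓
  (2) A=F, N=F — same ✓
  (3) {A, N}: 0 true — none ✓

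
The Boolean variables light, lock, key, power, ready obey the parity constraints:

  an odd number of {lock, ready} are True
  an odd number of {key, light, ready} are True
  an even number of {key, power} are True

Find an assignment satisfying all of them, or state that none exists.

light = False, lock = True, key = True, power = True, ready = False

{lock, ready}: 1 true → odd ✓
{key, light, ready}: 1 true → odd ✓
{key, power}: 2 true → even ✓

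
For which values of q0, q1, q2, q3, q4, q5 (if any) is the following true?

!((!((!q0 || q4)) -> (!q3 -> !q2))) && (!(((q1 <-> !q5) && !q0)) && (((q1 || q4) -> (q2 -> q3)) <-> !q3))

q0: True, q1: False, q2: True, q3: False, q4: False, q5: False

  !((!((!q0 || q4)) -> (!q3 -> !q2))) = True
    !((!q0 || q4)) -> (!q3 -> !q2) = False
      !((!q0 || q4)) = True
        !q0 || q4 = False
          !q0 = False
      !q3 -> !q2 = False
        !q3 = True
        !q2 = False
  !(((q1 <-> !q5) && !q0)) && (((q1 || q4) -> (q2 -> q3)) <-> !q3) = True
    !(((q1 <-> !q5) && !q0)) = True
      (q1 <-> !q5) && !q0 = False
        q1 <-> !q5 = False
          !q5 = True
        !q0 = False
    ((q1 || q4) -> (q2 -> q3)) <-> !q3 = True
      (q1 || q4) -> (q2 -> q3) = True
        q1 || q4 = False
        q2 -> q3 = False
      !q3 = True
Both conjuncts True, so the formula holds.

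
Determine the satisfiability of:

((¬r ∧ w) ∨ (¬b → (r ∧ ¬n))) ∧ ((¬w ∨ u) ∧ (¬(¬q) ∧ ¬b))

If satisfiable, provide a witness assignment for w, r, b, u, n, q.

w = False; r = True; b = False; u = False; n = False; q = True

  (¬r ∧ w) ∨ (¬b → (r ∧ ¬n)) = True
    ¬r ∧ w = False
      ¬r = False
    ¬b → (r ∧ ¬n) = True
      ¬b = True
      r ∧ ¬n = True
        ¬n = True
  (¬w ∨ u) ∧ (¬(¬q) ∧ ¬b) = True
    ¬w ∨ u = True
      ¬w = True
    ¬(¬q) ∧ ¬b = True
      ¬(¬q) = True
        ¬q = False
      ¬b = True
Both conjuncts True, so the formula holds.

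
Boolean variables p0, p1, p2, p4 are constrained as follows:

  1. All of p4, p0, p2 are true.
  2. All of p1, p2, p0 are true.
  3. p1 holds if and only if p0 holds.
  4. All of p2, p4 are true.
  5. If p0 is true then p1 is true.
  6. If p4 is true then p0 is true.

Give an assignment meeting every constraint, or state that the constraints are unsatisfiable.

p0 = True, p1 = True, p2 = True, p4 = True

  (1) {p4, p0, p2}: all 3 true ✓
  (2) {p1, p2, p0}: all 3 true ✓
  (3) p1=T, p0=T — same ✓
  (4) {p2, p4}: all 2 true ✓
  (5) p0=T ⇒ p1: T ✓
  (6) p4=T ⇒ p0: T ✓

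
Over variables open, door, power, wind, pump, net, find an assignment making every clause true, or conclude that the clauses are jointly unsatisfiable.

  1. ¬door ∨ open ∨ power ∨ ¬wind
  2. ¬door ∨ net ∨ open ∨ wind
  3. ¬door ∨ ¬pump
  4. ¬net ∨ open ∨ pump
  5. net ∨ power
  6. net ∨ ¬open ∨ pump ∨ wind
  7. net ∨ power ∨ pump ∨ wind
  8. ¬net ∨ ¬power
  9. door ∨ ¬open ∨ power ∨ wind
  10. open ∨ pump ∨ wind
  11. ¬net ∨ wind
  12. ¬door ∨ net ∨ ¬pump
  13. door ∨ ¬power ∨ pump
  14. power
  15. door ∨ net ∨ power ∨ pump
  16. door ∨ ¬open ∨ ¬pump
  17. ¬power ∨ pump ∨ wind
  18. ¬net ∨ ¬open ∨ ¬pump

Unit clause (power) forces power = True.
In (¬net ∨ ¬power) only ¬net is left, so net = False.
Set open = False.
Set door = False.
  then (door ∨ ¬power ∨ pump) forces pump = True.
Set wind = True.
All clauses satisfied.

open=F; door=F; power=T; wind=T; pump=T; net=F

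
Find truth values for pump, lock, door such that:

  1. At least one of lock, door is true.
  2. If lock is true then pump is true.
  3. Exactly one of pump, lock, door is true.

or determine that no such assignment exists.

pump = False, lock = False, door = True

  (1) {lock, door}: 1 true — at least one ✓
  (2) lock=F ⇒ pump: vacuous ✓
  (3) {pump, lock, door}: 1 true — exactly one ✓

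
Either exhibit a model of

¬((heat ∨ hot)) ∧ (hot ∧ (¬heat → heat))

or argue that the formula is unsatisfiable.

Case heat = True: the conjunct ¬((heat ∨ hot)) becomes ¬((True ∨ hot)) = False.
Case heat = False: the conjunct ¬heat → heat becomes ¬False → False = False.
Both cases fail — unsatisfiable.

Unsatisfiable — no assignment works.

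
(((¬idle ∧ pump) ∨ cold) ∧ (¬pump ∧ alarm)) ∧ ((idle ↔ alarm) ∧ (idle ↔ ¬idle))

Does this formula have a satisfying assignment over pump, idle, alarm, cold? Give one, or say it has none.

Unsatisfiable — no assignment works.

The conjunct idle ↔ ¬idle is unsatisfiable on its own:
  idle=F: evaluates to False.
  idle=T: evaluates to False.
So the whole conjunction is unsatisfiable.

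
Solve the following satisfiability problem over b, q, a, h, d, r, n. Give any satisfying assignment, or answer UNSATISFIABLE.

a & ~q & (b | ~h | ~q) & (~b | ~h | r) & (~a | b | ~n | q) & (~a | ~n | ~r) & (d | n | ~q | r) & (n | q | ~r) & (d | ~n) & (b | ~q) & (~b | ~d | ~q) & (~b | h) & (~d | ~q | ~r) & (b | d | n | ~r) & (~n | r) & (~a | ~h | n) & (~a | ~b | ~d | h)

Unit clause (a) forces a = True.
Unit clause (~q) forces q = False.
Try b = True:
  (~b | h) forces h = True.
  (~b | ~h | r) forces r = True.
  (~a | ~n | ~r) forces n = False.
  clause (n | q | ~r) is falsified — backtrack.
So b = False.
  then (~a | b | ~n | q) forces n = False.
  then (n | q | ~r) forces r = False.
  then (~a | ~h | n) forces h = False.
Set d = True.
All clauses satisfied.

b = False; q = False; a = True; h = False; d = True; r = False; n = False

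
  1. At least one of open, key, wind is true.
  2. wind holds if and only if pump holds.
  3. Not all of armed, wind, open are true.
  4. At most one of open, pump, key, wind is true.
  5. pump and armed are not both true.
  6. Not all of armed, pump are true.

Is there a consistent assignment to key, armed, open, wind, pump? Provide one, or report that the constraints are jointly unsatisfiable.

key=T, armed=T, open=F, wind=F, pump=F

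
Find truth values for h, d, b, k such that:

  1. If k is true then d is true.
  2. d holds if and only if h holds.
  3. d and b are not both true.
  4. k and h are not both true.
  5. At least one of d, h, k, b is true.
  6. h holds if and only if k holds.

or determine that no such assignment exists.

h: False, d: False, b: True, k: False

  (1) k=F ⇒ d: vacuous ✓
  (2) d=F, h=F — same ✓
  (3) d=F, b=T — not both ✓
  (4) k=F, h=F — not both ✓
  (5) {d, h, k, b}: 1 true — at least one ✓
  (6) h=F, k=F — same ✓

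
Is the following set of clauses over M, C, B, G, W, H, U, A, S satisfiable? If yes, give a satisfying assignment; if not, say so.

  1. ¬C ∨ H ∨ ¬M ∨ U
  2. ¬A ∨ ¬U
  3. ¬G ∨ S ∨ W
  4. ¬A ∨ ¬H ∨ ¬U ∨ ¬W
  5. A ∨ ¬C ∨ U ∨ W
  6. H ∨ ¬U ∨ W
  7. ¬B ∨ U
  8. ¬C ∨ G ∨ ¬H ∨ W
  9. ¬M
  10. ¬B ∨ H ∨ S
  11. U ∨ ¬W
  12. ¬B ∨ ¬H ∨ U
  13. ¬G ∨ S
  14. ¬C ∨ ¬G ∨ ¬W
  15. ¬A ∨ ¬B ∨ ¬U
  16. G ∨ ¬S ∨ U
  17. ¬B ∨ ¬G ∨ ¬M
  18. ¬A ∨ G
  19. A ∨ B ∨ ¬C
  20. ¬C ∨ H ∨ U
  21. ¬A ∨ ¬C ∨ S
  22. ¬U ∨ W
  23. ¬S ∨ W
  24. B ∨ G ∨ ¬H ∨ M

Unit clause (¬M) forces M = False.
Set C = False.
Set B = True.
  then (¬B ∨ U) forces U = True.
  then (¬A ∨ ¬B ∨ ¬U) forces A = False.
  then (¬U ∨ W) forces W = True.
Set G = False.
Set H = False.
  then (¬B ∨ H ∨ S) forces S = True.
All clauses satisfied.

M = False; C = False; B = True; G = False; W = True; H = False; U = True; A = False; S = True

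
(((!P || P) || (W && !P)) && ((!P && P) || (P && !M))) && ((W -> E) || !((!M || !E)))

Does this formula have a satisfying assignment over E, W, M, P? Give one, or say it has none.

E = False, W = False, M = False, P = True

  ((!P || P) || (W && !P)) && ((!P && P) || (P && !M)) = True
    (!P || P) || (W && !P) = True
      !P || P = True
        !P = False
      W && !P = False
        !P = False
    (!P && P) || (P && !M) = True
      !P && P = False
        !P = False
      P && !M = True
        !M = True
  (W -> E) || !((!M || !E)) = True
    W -> E = True
    !((!M || !E)) = False
      !M || !E = True
        !M = True
        !E = True
Both conjuncts True, so the formula holds.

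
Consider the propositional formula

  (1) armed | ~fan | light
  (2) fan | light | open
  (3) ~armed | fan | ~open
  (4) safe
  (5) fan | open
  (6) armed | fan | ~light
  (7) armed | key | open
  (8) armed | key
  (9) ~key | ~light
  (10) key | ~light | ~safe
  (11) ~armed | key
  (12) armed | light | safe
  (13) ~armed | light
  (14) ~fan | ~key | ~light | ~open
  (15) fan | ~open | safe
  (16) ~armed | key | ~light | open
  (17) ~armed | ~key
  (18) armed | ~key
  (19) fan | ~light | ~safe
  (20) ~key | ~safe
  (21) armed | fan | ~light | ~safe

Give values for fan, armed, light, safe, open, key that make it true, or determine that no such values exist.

Case safe = True:
  (~key | ~safe) forces key = False.
  (armed | key) forces armed = True.
  Clause (~armed | key) is falsified — contradiction.
Case safe = False:
  Clause (safe) is falsified — contradiction.
Both cases fail, so the formula is unsatisfiable.

Unsatisfiable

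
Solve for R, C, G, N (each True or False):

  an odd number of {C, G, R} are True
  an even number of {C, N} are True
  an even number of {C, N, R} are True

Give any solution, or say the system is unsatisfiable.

R = False; C = True; G = False; N = True

{C, G, R}: 1 true → odd ✓
{C, N}: 2 true → even ✓
{C, N, R}: 2 true → even ✓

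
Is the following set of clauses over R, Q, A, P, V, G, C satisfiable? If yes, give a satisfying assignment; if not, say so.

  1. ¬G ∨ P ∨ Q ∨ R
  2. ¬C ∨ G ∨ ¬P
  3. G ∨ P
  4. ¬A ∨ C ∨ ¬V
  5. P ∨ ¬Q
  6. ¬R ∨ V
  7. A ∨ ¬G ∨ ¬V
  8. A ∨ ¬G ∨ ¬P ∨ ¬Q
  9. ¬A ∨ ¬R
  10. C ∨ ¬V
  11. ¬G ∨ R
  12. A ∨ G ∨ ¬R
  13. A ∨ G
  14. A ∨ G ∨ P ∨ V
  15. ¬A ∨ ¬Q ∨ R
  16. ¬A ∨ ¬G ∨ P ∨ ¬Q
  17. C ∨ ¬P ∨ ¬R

Set R = False.
  then (¬G ∨ R) forces G = False.
  then (A ∨ G) forces A = True.
  then (¬A ∨ ¬Q ∨ R) forces Q = False.
  then (G ∨ P) forces P = True.
  then (¬C ∨ G ∨ ¬P) forces C = False.
  then (¬A ∨ C ∨ ¬V) forces V = False.
All clauses satisfied.

R = False, Q = False, A = True, P = True, V = False, G = False, C = False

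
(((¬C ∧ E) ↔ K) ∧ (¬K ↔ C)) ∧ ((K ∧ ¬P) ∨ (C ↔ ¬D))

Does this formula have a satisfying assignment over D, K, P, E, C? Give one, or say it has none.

D = True, K = True, P = False, E = True, C = False

  ((¬C ∧ E) ↔ K) ∧ (¬K ↔ C) = True
    (¬C ∧ E) ↔ K = True
      ¬C ∧ E = True
        ¬C = True
    ¬K ↔ C = True
      ¬K = False
  (K ∧ ¬P) ∨ (C ↔ ¬D) = True
    K ∧ ¬P = True
      ¬P = True
    C ↔ ¬D = True
      ¬D = False
Both conjuncts True, so the formula holds.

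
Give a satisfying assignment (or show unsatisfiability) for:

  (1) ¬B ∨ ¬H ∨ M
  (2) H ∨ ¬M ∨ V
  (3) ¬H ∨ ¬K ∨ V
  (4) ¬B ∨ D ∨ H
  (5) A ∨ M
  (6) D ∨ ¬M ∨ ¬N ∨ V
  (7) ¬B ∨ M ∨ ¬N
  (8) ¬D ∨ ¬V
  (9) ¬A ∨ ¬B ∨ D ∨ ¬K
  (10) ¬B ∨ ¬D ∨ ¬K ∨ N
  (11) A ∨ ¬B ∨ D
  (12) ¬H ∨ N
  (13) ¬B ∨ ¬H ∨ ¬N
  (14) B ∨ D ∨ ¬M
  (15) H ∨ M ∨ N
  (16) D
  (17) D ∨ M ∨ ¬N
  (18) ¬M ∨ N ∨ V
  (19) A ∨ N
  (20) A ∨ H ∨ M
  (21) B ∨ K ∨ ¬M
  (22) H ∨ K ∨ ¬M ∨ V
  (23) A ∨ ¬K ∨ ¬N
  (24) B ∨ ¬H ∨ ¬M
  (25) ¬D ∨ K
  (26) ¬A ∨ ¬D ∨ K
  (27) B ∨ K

Unit clause (D) forces D = True.
In (¬D ∨ K) only K is left, so K = True.
In (¬D ∨ ¬V) only ¬V is left, so V = False.
In (¬H ∨ ¬K ∨ V) only ¬H is left, so H = False.
In (H ∨ ¬M ∨ V) only ¬M is left, so M = False.
In (A ∨ M) only A is left, so A = True.
In (H ∨ M ∨ N) only N is left, so N = True.
In (¬B ∨ M ∨ ¬N) only ¬B is left, so B = False.
All clauses satisfied.

B: False, N: True, M: False, K: True, V: False, D: True, A: True, H: False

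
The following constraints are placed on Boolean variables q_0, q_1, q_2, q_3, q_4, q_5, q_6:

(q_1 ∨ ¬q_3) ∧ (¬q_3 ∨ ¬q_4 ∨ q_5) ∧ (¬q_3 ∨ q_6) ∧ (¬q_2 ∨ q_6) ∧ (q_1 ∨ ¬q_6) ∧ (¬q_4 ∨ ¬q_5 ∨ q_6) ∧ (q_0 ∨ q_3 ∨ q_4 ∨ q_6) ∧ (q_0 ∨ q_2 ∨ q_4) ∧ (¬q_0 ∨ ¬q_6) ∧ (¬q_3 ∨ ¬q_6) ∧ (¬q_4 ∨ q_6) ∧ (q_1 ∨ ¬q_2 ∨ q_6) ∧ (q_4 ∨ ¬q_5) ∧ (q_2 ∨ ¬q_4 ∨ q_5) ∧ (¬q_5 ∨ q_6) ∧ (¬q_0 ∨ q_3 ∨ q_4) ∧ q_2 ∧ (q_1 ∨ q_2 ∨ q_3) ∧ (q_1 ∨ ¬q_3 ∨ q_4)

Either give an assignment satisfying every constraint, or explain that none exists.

Unit clause (q_2) forces q_2 = True.
In (¬q_2 ∨ q_6) only q_6 is left, so q_6 = True.
In (q_1 ∨ ¬q_6) only q_1 is left, so q_1 = True.
In (¬q_0 ∨ ¬q_6) only ¬q_0 is left, so q_0 = False.
In (¬q_3 ∨ ¬q_6) only ¬q_3 is left, so q_3 = False.
Set q_4 = True.
Set q_5 = False.
All clauses satisfied.

q_0: False, q_1: True, q_2: True, q_3: False, q_4: True, q_5: False, q_6: True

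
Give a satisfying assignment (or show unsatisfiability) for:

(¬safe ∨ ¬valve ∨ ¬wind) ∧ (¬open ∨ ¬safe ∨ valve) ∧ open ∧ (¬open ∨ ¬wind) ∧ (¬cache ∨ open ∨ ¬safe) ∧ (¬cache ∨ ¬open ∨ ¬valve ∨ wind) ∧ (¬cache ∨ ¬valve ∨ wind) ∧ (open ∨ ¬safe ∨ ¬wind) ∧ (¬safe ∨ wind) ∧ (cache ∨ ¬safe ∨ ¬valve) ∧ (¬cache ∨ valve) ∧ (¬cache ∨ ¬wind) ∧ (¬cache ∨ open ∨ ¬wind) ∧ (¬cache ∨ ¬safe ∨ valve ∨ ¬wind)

Unit clause (open) forces open = True.
In (¬open ∨ ¬wind) only ¬wind is left, so wind = False.
In (¬safe ∨ wind) only ¬safe is left, so safe = False.
Set valve = True.
  then (¬cache ∨ ¬open ∨ ¬valve ∨ wind) forces cache = False.
All clauses satisfied.

valve = True; wind = False; safe = False; cache = False; open = True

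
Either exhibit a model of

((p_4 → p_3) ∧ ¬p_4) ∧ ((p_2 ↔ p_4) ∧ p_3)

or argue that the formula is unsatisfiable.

p_2: False, p_3: True, p_4: False

  (p_4 → p_3) ∧ ¬p_4 = True
    p_4 → p_3 = True
    ¬p_4 = True
  (p_2 ↔ p_4) ∧ p_3 = True
    p_2 ↔ p_4 = True
Both conjuncts True, so the formula holds.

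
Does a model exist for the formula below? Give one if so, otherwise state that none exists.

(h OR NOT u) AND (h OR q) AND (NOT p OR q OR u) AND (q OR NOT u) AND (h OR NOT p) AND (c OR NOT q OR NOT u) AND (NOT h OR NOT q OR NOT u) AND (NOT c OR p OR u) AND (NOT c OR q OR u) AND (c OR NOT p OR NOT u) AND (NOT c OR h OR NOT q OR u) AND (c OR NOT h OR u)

c = True, p = True, u = False, q = True, h = True

Set c = True.
Try p = False:
  (NOT c OR p OR u) forces u = True.
  (h OR NOT u) forces h = True.
  (q OR NOT u) forces q = True.
  clause (NOT h OR NOT q OR NOT u) is falsified — backtrack.
So p = True.
  then (h OR NOT p) forces h = True.
Set u = False.
  then (NOT p OR q OR u) forces q = True.
All clauses satisfied.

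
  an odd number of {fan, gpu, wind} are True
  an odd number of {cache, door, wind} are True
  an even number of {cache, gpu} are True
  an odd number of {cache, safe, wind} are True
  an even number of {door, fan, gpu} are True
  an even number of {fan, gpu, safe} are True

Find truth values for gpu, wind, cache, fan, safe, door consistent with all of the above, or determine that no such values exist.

gpu: False; wind: True; cache: False; fan: False; safe: False; door: False

{fan, gpu, wind}: 1 true → odd ✓
{cache, door, wind}: 1 true → odd ✓
{cache, gpu}: 0 true → even ✓
{cache, safe, wind}: 1 true → odd ✓
{door, fan, gpu}: 0 true → even ✓
{fan, gpu, safe}: 0 true → even ✓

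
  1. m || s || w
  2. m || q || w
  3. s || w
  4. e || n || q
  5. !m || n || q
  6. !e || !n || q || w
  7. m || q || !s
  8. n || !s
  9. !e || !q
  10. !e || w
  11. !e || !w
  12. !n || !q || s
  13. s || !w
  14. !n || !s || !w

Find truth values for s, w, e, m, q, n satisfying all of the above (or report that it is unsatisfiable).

s = True, w = False, e = False, m = False, q = True, n = True

Try s = False:
  (s || w) forces w = True.
  clause (s || !w) is falsified — backtrack.
So s = True.
  then (n || !s) forces n = True.
  then (!n || !s || !w) forces w = False.
  then (!e || w) forces e = False.
Set m = False.
  then (m || q || w) forces q = True.
All clauses satisfied.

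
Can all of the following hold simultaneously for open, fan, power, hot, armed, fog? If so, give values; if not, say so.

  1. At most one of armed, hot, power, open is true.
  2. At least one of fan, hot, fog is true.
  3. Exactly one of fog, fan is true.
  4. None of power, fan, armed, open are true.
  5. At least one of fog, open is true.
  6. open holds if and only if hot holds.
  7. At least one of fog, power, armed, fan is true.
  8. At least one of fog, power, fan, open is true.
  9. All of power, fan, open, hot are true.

Unsatisfiable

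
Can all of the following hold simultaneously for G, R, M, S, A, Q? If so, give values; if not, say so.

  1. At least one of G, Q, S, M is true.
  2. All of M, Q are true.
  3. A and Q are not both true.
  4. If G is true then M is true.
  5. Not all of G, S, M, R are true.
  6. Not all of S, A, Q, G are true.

G: False; R: True; M: True; S: True; A: False; Q: True

  (1) {G, Q, S, M}: 3 true — at least one ✓
  (2) {M, Q}: all 2 true ✓
  (3) A=F, Q=T — not both ✓
  (4) G=F ⇒ M: vacuous ✓
  (5) {G, S, M, R}: 3/4 true — not all ✓
  (6) {S, A, Q, G}: 2/4 true — not all ✓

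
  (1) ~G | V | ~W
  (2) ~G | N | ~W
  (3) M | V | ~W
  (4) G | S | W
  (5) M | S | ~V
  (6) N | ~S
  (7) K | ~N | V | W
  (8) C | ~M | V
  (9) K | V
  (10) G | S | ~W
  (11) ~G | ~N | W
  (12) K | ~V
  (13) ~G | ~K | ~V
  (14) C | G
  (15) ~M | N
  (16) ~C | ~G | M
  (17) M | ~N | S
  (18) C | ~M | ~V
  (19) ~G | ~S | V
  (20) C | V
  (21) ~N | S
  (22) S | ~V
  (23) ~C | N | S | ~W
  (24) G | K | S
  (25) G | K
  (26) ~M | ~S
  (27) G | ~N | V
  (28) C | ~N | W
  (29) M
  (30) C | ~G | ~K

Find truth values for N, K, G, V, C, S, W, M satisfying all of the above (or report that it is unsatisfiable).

Case M = True:
  (~M | N) forces N = True.
  (~N | S) forces S = True.
  Clause (~M | ~S) is falsified — contradiction.
Case M = False:
  Clause (M) is falsified — contradiction.
Both cases fail, so the formula is unsatisfiable.

The formula is unsatisfiable.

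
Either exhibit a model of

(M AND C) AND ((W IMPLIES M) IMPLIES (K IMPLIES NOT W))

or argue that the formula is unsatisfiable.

C=T, M=T, K=F, W=T

  M AND C = True
  (W IMPLIES M) IMPLIES (K IMPLIES NOT W) = True
    W IMPLIES M = True
    K IMPLIES NOT W = True
      NOT W = False
Both conjuncts True, so the formula holds.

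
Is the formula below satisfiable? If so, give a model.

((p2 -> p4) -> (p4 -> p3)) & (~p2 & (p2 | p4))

p2: False; p3: True; p4: True

  (p2 -> p4) -> (p4 -> p3) = True
    p2 -> p4 = True
    p4 -> p3 = True
  ~p2 & (p2 | p4) = True
    ~p2 = True
    p2 | p4 = True
Both conjuncts True, so the formula holds.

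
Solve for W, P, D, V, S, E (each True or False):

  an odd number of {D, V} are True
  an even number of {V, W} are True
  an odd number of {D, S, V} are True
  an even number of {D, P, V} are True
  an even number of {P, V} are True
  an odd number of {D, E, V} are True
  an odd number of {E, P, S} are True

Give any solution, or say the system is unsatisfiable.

W = True; P = True; D = False; V = True; S = False; E = False

{D, V}: 1 true → odd ✓
{V, W}: 2 true → even ✓
{D, S, V}: 1 true → odd ✓
{D, P, V}: 2 true → even ✓
{P, V}: 2 true → even ✓
{D, E, V}: 1 true → odd ✓
{E, P, S}: 1 true → odd ✓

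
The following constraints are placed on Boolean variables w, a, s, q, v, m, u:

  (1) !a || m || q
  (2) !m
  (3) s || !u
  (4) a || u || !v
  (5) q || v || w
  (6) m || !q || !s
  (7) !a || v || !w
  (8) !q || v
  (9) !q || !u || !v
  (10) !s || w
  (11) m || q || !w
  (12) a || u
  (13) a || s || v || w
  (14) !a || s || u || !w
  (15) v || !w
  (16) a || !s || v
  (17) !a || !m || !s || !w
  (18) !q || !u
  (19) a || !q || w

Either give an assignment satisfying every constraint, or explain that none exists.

Unit clause (!m) forces m = False.
Set w = False.
  then (!s || w) forces s = False.
  then (s || !u) forces u = False.
  then (a || u) forces a = True.
  then (!a || m || q) forces q = True.
  then (!q || v) forces v = True.
All clauses satisfied.

w = False; a = True; s = False; q = True; v = True; m = False; u = False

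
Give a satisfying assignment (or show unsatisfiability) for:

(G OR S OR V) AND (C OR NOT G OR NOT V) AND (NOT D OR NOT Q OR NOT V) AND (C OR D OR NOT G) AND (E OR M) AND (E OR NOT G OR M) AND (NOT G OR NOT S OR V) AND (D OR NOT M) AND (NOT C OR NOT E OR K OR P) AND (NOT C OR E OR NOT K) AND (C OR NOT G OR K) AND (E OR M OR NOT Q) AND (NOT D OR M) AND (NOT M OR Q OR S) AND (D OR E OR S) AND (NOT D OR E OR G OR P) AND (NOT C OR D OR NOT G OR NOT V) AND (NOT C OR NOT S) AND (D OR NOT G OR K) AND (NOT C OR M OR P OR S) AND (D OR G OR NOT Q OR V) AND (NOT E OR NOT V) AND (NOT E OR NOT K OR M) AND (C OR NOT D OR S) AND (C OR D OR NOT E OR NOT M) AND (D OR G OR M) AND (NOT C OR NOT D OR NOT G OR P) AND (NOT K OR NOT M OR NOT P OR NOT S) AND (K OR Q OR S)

Set E = True.
  then (NOT E OR NOT V) forces V = False.
Set S = True.
  then (NOT G OR NOT S OR V) forces G = False.
  then (NOT C OR NOT S) forces C = False.
Try D = False:
  (D OR NOT M) forces M = False.
  clause (D OR G OR M) is falsified — backtrack.
So D = True.
  then (NOT D OR M) forces M = True.
Set K = True.
  then (NOT K OR NOT M OR NOT P OR NOT S) forces P = False.
Set Q = False.
All clauses satisfied.

E: True, S: True, D: True, K: True, C: False, G: False, Q: False, P: False, M: True, V: False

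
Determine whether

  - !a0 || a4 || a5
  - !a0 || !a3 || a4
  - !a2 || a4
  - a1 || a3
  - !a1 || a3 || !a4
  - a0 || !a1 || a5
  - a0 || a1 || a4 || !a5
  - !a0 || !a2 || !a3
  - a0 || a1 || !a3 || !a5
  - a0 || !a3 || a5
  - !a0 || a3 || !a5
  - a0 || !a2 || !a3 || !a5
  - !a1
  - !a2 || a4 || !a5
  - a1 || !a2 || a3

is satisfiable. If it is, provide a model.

a0 = True; a1 = False; a2 = False; a3 = True; a4 = True; a5 = False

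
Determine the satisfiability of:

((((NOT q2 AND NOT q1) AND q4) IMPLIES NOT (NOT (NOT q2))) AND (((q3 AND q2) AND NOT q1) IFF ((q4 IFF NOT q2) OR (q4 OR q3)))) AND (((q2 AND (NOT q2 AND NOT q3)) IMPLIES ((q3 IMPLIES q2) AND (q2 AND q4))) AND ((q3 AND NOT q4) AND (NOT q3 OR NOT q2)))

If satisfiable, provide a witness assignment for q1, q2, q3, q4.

No satisfying assignment exists.

Case q3 = True: the formula simplifies to ((((NOT q2 AND NOT q1) AND q4) IMPLIES NOT (NOT (NOT q2))) AND (q2 AND NOT q1)) AND (NOT q4 AND NOT q2).
  q2 = True: the conjunct NOT q2 is False.
  q2 = False: the conjunct q2 is False.
Case q3 = False: the conjunct q3 is False.
Both cases fail — unsatisfiable.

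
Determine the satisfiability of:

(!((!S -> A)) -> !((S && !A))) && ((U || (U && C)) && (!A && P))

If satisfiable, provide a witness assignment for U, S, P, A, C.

U=T, S=T, P=T, A=F, C=F

  !((!S -> A)) -> !((S && !A)) = True
    !((!S -> A)) = False
      !S -> A = True
        !S = False
    !((S && !A)) = False
      S && !A = True
        !A = True
  (U || (U && C)) && (!A && P) = True
    U || (U && C) = True
      U && C = False
    !A && P = True
      !A = True
Both conjuncts True, so the formula holds.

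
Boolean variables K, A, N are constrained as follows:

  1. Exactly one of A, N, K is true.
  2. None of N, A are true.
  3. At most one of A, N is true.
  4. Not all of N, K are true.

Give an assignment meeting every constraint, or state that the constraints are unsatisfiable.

K=T; A=F; N=F

  (1) {A, N, K}: 1 true — exactly one ✓
  (2) {N, A}: 0 true — none ✓
  (3) {A, N}: 0 true — at most one ✓
  (4) {N, K}: 1/2 true — not all ✓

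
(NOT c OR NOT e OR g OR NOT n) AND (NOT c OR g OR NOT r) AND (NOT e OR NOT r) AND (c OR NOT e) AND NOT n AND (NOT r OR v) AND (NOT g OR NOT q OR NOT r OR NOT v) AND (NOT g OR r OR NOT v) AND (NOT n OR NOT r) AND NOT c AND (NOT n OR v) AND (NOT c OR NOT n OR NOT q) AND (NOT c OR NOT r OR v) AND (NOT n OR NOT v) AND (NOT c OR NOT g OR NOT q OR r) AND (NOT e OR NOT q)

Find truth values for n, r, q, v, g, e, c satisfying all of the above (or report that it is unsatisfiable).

n=F, r=F, q=T, v=F, g=F, e=F, c=F

Unit clause (NOT n) forces n = False.
Unit clause (NOT c) forces c = False.
In (c OR NOT e) only NOT e is left, so e = False.
Set r = False.
Set q = True.
Set v = False.
Set g = False.
All clauses satisfied.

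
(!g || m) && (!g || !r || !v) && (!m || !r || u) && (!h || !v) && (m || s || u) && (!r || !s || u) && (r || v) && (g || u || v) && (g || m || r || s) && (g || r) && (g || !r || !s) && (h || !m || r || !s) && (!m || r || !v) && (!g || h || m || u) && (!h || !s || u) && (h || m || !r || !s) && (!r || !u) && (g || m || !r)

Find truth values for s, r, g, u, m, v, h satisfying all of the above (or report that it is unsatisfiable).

UNSATISFIABLE

Case r = True:
  (!r || !u) forces u = False.
  (!m || !r || u) forces m = False.
  (!g || m) forces g = False.
  Clause (g || m || !r) is falsified — contradiction.
Case r = False:
  (r || v) forces v = True.
  (!h || !v) forces h = False.
  (g || r) forces g = True.
  (!g || m) forces m = True.
  Clause (!m || r || !v) is falsified — contradiction.
Both cases fail, so the formula is unsatisfiable.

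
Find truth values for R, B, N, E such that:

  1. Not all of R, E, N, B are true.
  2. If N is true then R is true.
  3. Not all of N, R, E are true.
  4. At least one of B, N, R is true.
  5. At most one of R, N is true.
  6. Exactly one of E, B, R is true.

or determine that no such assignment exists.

R: True, B: False, N: False, E: False

  (1) {R, E, N, B}: 1/4 true — not all ✓
  (2) N=F ⇒ R: vacuous ✓
  (3) {N, R, E}: 1/3 true — not all ✓
  (4) {B, N, R}: 1 true — at least one ✓
  (5) {R, N}: 1 true — at most one ✓
  (6) {E, B, R}: 1 true — exactly one ✓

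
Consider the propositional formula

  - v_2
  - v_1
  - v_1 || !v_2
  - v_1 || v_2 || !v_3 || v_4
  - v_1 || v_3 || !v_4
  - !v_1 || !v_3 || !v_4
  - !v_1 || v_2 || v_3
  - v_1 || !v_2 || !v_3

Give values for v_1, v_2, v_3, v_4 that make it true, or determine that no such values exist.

v_1 = True; v_2 = True; v_3 = False; v_4 = False

Unit clause (v_2) forces v_2 = True.
Unit clause (v_1) forces v_1 = True.
Set v_3 = False.
Set v_4 = False.
Check each clause:
  (v_2): v_2 holds.
  (v_1): v_1 holds.
  (v_1 || !v_2): v_1 holds.
  (v_1 || v_2 || !v_3 || v_4): v_1 holds.
  (v_1 || v_3 || !v_4): v_1 holds.
  (!v_1 || !v_3 || !v_4): !v_3 holds.
  (!v_1 || v_2 || v_3): v_2 holds.
  (v_1 || !v_2 || !v_3): v_1 holds.
All clauses satisfied.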